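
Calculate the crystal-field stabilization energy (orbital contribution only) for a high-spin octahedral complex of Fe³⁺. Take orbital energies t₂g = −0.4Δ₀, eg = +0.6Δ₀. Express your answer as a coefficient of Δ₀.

0.0 Δ₀

Group 8 minus oxidation state +3 gives a d⁵ configuration for Fe³⁺.
Configuration: t₂g³ eg².
CFSE = 3(-0.4Δ₀) + 2(0.6Δ₀) = -1.2Δ₀ + 1.2Δ₀ = 0.0Δ₀.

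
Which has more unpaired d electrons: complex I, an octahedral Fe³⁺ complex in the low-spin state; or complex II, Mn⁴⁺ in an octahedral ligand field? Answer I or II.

II

I: Group 8 minus oxidation state +3 gives a d⁵ configuration for Fe³⁺; t₂g⁵ eg⁰ → 1 unpaired.
II: Mn⁴⁺: group 7, so d-count = 7 − 4 = 3; t₂g³ eg⁰ → 3 unpaired.
So II has more unpaired electrons.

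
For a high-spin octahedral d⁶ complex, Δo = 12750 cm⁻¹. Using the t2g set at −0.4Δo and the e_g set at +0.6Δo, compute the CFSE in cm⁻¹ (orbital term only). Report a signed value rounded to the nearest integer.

Configuration: t2g^4 e_g^2.
Orbital CFSE = 4(-0.4) + 2(0.6) = -0.4Δo = -0.4 × 12750 = -5100 cm⁻¹.

-5100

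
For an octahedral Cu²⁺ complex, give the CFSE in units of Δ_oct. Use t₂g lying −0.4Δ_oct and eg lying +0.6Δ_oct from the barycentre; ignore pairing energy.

Cu is in group 11, so Cu²⁺ is d⁹ (11 − 2 = 9).
Configuration: t₂g⁶ eg³.
CFSE = 6(-0.4Δ_oct) + 3(0.6Δ_oct) = -2.4Δ_oct + 1.8Δ_oct = -0.6Δ_oct.

-0.6 Δ_oct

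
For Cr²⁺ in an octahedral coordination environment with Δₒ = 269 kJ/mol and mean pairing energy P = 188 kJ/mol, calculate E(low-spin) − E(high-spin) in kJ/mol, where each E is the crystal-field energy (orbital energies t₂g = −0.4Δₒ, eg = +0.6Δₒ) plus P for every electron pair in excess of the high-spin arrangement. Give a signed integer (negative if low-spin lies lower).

Cr is in group 6, so Cr²⁺ is d⁴ (6 − 2 = 4).
High-spin: t₂g³ eg¹, CFSE = -0.6Δₒ = -161 kJ/mol.
Low-spin t₂g⁴ eg⁰ gives -1.6Δₒ = -430 kJ/mol, but forming 1 extra pair costs 1P = 188 kJ/mol, so E(LS) = -430 + 188 = -242 kJ/mol.
The difference is -242 − (-161) = -81 kJ/mol, so low-spin lies lower.

-81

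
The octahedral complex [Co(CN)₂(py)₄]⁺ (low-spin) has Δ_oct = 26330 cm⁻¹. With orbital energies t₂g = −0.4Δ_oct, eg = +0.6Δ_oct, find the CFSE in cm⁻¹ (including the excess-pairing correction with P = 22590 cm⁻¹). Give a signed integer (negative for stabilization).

-18012

Ligand charges: 2×(-1) from CN⁻ and 4×(+0) from py sum to -2; with overall charge +1, Co is +3.
Group 9 minus oxidation state +3 gives a d⁶ configuration for Co³⁺.
The d⁶ electrons fill as t₂g⁶ eg⁰.
Orbital CFSE = 6(-0.4) + 0(0.6) = -2.4Δ_oct = -2.4 × 26330 = -63192 cm⁻¹.
Pairing penalty: 3 pairs vs 1 in the high-spin reference → 2 extra × P = 45180 cm⁻¹.
Combining: -63192 + 45180 = -18012 cm⁻¹.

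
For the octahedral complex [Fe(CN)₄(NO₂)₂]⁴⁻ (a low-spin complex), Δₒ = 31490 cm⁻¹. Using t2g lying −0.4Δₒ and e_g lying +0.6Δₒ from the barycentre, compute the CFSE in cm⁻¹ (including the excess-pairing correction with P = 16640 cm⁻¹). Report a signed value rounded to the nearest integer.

Ligand charges: 4×(-1) from CN⁻ and 2×(-1) from NO₂⁻ sum to -6; with overall charge -4, Fe is +2.
Fe sits in group 8; removing 2 electrons leaves Fe²⁺ with 8 − 2 = 6 d electrons.
Configuration: t2g^6 e_g^0.
Orbital CFSE = 6(-0.4) + 0(0.6) = -2.4Δₒ = -2.4 × 31490 = -75576 cm⁻¹.
High-spin d⁶ would be t2g^4 e_g^2 with 1 pair; low-spin has 3, so 2 excess pairs cost +2P = +33280 cm⁻¹.
Net CFSE = -75576 + 33280 = -42296 cm⁻¹.

-42296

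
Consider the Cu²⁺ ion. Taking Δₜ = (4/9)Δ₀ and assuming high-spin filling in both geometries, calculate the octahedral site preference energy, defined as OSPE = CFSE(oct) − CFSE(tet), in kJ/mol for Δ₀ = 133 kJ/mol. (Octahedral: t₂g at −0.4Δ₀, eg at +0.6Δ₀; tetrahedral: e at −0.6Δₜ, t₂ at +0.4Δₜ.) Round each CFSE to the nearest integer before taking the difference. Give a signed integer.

Group 11 minus oxidation state +2 gives a d⁹ configuration for Cu²⁺.
In an octahedral site d⁹ (HS) is t₂g⁶ eg³, giving CFSE(oct) = -0.6Δ₀ = -80 kJ/mol.
Tetrahedral: e⁴ t₂⁵, CFSE = 4(−0.6) + 5(+0.4) = -0.4Δₜ = -0.4 × (4/9) × 133 = -24 kJ/mol.
Subtracting, OSPE = -80 − (-24) = -56 kJ/mol.

-56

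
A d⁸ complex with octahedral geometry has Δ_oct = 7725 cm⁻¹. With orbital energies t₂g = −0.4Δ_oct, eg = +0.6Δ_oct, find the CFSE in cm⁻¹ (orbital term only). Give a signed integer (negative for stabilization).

The d⁸ electrons fill as t₂g⁶ eg².
CFSE(orbital) = 6×(-0.4Δ_oct) + 2×(0.6Δ_oct) = -1.2Δ_oct; with Δ_oct = 7725 cm⁻¹ that is -9270 cm⁻¹.

-9270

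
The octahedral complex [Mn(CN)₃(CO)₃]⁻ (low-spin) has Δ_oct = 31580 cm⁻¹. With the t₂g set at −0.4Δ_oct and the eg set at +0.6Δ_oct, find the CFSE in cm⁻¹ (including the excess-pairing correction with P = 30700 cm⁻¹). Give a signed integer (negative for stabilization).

Ligand charges: 3×(-1) from CN⁻ and 3×(+0) from CO sum to -3; with overall charge -1, Mn is +2.
Group 7 minus oxidation state +2 gives a d⁵ configuration for Mn²⁺.
Configuration: t₂g⁵ eg⁰.
The orbital stabilization is -2.0Δ_oct = -2.0 × 31580 = -63160 cm⁻¹.
Relative to high-spin t₂g³ eg² (0 paired), the low-spin configuration has 2 additional pairs, contributing +2 × 30700 = +61400 cm⁻¹.
Net CFSE = -63160 + 61400 = -1760 cm⁻¹.

-1760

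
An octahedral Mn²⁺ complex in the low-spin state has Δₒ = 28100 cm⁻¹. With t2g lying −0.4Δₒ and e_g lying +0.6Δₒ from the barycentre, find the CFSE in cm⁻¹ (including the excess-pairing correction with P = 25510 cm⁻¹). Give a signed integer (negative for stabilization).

-5180

Group 7 minus oxidation state +2 gives a d⁵ configuration for Mn²⁺.
Configuration: t2g^5 e_g^0.
The orbital stabilization is -2.0Δₒ = -2.0 × 28100 = -56200 cm⁻¹.
Relative to high-spin t2g^3 e_g^2 (0 paired), the low-spin configuration has 2 additional pairs, contributing +2 × 25510 = +51020 cm⁻¹.
Combining: -56200 + 51020 = -5180 cm⁻¹.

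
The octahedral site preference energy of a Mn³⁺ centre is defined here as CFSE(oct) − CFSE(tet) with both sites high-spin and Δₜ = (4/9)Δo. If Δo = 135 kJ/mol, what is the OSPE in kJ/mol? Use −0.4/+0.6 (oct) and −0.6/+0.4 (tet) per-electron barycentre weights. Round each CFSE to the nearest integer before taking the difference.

-57

Group 7 minus oxidation state +3 gives a d⁴ configuration for Mn³⁺.
Octahedral high-spin t2g^3 e_g^1: CFSE = -0.6 × 135 = -81 kJ/mol.
Tetrahedral e^2 t2^2 gives -0.4Δₜ = -0.4 × (4/9) × 135 = -24 kJ/mol.
Subtracting, OSPE = -81 − (-24) = -57 kJ/mol.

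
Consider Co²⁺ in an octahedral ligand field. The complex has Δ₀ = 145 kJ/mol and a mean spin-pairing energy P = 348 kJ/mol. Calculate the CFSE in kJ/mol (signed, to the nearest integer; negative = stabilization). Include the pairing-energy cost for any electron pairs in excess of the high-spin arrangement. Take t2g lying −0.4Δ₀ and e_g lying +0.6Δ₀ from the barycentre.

-116

Group 9 minus oxidation state +2 gives a d⁷ configuration for Co²⁺.
Δ₀ < P, so pairing is avoided: the ground state is high-spin.
That gives t2g^5 e_g^2.
Orbital CFSE = -0.8Δ₀ = -0.8 × 145 = -116 kJ/mol.
High-spin has no excess pairs, so no pairing correction applies.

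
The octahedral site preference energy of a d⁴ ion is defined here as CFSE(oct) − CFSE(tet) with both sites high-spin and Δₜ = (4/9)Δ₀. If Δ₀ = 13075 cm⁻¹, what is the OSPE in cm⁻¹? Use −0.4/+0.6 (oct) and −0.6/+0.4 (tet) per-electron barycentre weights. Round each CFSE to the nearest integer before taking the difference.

-5521

Octahedral high-spin t2g^3 e_g^1: CFSE = -0.6 × 13075 = -7845 cm⁻¹.
Tetrahedral e^2 t2^2 gives -0.4Δₜ = -0.4 × (4/9) × 13075 = -2324 cm⁻¹.
Subtracting, OSPE = -7845 − (-2324) = -5521 cm⁻¹.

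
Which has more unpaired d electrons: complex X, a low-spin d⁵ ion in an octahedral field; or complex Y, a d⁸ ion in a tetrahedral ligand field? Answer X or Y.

Y

X: t₂g⁵ eg⁰ → 1 unpaired.
Y: Tetrahedral fields are weak (Δₜ ≈ 4/9 Δₒ), so electrons fill high-spin; e^4 t2^4 → 2 unpaired.
So Y has more unpaired electrons.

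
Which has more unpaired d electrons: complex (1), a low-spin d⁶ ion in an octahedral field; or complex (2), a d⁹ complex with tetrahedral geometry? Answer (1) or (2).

(2)

(1): t₂g⁶ eg⁰ → 0 unpaired.
(2): Tetrahedral splitting is small, so the complex is high-spin; e⁴ t₂⁵ → 1 unpaired.
So (2) has more unpaired electrons.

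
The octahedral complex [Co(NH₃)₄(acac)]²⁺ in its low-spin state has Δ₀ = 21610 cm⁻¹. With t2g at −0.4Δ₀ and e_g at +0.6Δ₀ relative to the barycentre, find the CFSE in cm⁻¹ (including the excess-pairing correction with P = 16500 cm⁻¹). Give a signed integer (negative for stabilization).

-18864

Ligand charges: 4×(+0) from NH₃ and 1×(-1) from acac⁻ sum to -1; with overall charge +2, Co is +3.
Co³⁺: group 9, so d-count = 9 − 3 = 6.
The d⁶ electrons fill as t2g^6 e_g^0.
CFSE(orbital) = 6×(-0.4Δ₀) + 0×(0.6Δ₀) = -2.4Δ₀; with Δ₀ = 21610 cm⁻¹ that is -51864 cm⁻¹.
High-spin d⁶ would be t2g^4 e_g^2 with 1 pair; low-spin has 3, so 2 excess pairs cost +2P = +33000 cm⁻¹.
Overall CFSE = -51864 + 33000 = -18864 cm⁻¹.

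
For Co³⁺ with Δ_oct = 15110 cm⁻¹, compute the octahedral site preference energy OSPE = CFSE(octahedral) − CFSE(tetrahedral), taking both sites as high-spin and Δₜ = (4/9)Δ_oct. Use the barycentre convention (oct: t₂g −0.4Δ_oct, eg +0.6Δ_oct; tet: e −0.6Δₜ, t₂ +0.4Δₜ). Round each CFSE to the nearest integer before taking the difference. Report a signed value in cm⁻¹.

Co sits in group 9; removing 3 electrons leaves Co³⁺ with 9 − 3 = 6 d electrons.
Octahedral (high-spin): t₂g⁴ eg², CFSE = 4(−0.4) + 2(+0.6) = -0.4Δ_oct = -0.4 × 15110 = -6044 cm⁻¹.
Tetrahedral e³ t₂³ gives -0.6Δₜ = -0.6 × (4/9) × 15110 = -4029 cm⁻¹.
OSPE = -6044 − (-4029) = -2015 cm⁻¹.

-2015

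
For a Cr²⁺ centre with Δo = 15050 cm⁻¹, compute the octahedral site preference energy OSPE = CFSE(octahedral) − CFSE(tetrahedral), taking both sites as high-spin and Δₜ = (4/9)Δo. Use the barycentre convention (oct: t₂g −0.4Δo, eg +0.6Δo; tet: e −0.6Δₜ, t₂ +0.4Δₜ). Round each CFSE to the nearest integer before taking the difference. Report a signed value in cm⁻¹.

Cr is in group 6, so Cr²⁺ is d⁴ (6 − 2 = 4).
Octahedral (high-spin): t₂g³ eg¹, CFSE = 3(−0.4) + 1(+0.6) = -0.6Δo = -0.6 × 15050 = -9030 cm⁻¹.
Tetrahedral: e² t₂², CFSE = 2(−0.6) + 2(+0.4) = -0.4Δₜ = -0.4 × (4/9) × 15050 = -2676 cm⁻¹.
OSPE = -9030 − (-2676) = -6354 cm⁻¹.

-6354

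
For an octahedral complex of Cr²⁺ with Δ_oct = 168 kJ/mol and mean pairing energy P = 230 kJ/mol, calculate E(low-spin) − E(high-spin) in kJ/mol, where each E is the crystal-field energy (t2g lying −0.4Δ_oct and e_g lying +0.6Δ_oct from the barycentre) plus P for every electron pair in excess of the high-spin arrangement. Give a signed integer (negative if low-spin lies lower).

Cr is in group 6, so Cr²⁺ is d⁴ (6 − 2 = 4).
In the high-spin limit (t2g^3 e_g^1) the orbital term is -0.6Δ_oct = -101 kJ/mol, with no excess pairing.
Low-spin t2g^4 e_g^0 gives -1.6Δ_oct = -269 kJ/mol, but forming 1 extra pair costs 1P = 230 kJ/mol, so E(LS) = -269 + 230 = -39 kJ/mol.
The difference is -39 − (-101) = 62 kJ/mol, so high-spin lies lower.

62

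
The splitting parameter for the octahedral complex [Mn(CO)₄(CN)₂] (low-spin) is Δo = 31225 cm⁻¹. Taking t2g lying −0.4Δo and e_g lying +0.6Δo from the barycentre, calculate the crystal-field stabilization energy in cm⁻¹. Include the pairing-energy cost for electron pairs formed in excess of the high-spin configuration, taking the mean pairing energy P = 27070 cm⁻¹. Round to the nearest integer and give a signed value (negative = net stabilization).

Ligand charges: 4×(+0) from CO and 2×(-1) from CN⁻ sum to -2; with overall charge +0, Mn is +2.
Group 7 minus oxidation state +2 gives a d⁵ configuration for Mn²⁺.
Configuration: t2g^5 e_g^0.
CFSE(orbital) = 5×(-0.4Δo) + 0×(0.6Δo) = -2.0Δo; with Δo = 31225 cm⁻¹ that is -62450 cm⁻¹.
High-spin d⁵ would be t2g^3 e_g^2 with 0 pairs; low-spin has 2, so 2 excess pairs cost +2P = +54140 cm⁻¹.
Overall CFSE = -62450 + 54140 = -8310 cm⁻¹.

-8310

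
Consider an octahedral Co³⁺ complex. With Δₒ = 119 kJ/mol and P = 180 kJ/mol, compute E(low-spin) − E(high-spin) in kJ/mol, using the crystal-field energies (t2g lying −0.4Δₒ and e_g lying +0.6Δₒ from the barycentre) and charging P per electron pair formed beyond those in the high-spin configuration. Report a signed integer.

Co³⁺: group 9, so d-count = 9 − 3 = 6.
High-spin: t2g^4 e_g^2, CFSE = -0.4Δₒ = -48 kJ/mol.
For low-spin the configuration is t2g^6 e_g^0: orbital energy -2.4 × 119 = -286 kJ/mol, and 2 additional pairs relative to high-spin add 360 kJ/mol, giving 74 kJ/mol.
E(LS) − E(HS) = 74 − (-48) = 122 kJ/mol.

122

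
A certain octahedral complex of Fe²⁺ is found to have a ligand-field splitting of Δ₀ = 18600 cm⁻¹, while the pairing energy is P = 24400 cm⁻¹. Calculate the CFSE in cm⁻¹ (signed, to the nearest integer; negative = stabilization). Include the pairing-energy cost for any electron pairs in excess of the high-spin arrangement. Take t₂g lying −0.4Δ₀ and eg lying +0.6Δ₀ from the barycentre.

-7440

Group 8 minus oxidation state +2 gives a d⁶ configuration for Fe²⁺.
Δ₀ < P, so pairing is avoided: the ground state is high-spin.
That gives t₂g⁴ eg².
Orbital CFSE = -0.4Δ₀ = -0.4 × 18600 = -7440 cm⁻¹.
High-spin has no excess pairs, so no pairing correction applies.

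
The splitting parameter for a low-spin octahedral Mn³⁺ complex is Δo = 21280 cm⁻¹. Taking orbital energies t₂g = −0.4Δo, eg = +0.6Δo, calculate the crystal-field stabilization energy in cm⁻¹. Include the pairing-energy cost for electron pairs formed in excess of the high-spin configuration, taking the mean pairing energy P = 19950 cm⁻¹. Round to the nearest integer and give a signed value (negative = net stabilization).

Group 7 minus oxidation state +3 gives a d⁴ configuration for Mn³⁺.
The d⁴ electrons fill as t₂g⁴ eg⁰.
The orbital stabilization is -1.6Δo = -1.6 × 21280 = -34048 cm⁻¹.
Relative to high-spin t₂g³ eg¹ (0 paired), the low-spin configuration has 1 additional pair, contributing +1 × 19950 = +19950 cm⁻¹.
Net CFSE = -34048 + 19950 = -14098 cm⁻¹.

-14098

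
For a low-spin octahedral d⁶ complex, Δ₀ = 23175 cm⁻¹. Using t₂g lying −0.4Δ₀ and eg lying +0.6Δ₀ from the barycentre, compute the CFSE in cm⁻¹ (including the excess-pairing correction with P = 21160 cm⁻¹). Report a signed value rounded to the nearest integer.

Electron filling gives t₂g⁶ eg⁰.
Orbital CFSE = 6(-0.4) + 0(0.6) = -2.4Δ₀ = -2.4 × 23175 = -55620 cm⁻¹.
Pairing penalty: 3 pairs vs 1 in the high-spin reference → 2 extra × P = 42320 cm⁻¹.
Overall CFSE = -55620 + 42320 = -13300 cm⁻¹.

-13300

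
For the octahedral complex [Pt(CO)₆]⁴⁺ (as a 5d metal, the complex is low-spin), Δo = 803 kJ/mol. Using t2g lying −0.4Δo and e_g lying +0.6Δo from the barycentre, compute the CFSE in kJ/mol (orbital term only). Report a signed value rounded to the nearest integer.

CO is neutral, so the +4 overall charge sits on Pt: oxidation state +4.
Pt⁴⁺: group 10, so d-count = 10 − 4 = 6.
Configuration: t2g^6 e_g^0.
Orbital CFSE = 6(-0.4) + 0(0.6) = -2.4Δo = -2.4 × 803 = -1927 kJ/mol.

-1927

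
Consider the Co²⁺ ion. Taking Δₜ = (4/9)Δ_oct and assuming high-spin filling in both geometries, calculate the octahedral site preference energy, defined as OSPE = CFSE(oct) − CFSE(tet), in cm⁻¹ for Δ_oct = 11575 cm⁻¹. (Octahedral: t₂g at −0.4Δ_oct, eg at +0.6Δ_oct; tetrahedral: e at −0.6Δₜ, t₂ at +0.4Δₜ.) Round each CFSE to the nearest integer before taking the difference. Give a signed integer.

Co²⁺: group 9, so d-count = 9 − 2 = 7.
Octahedral (high-spin): t₂g⁵ eg², CFSE = 5(−0.4) + 2(+0.6) = -0.8Δ_oct = -0.8 × 11575 = -9260 cm⁻¹.
Tetrahedral e⁴ t₂³ gives -1.2Δₜ = -1.2 × (4/9) × 11575 = -6173 cm⁻¹.
OSPE = -9260 − (-6173) = -3087 cm⁻¹.

-3087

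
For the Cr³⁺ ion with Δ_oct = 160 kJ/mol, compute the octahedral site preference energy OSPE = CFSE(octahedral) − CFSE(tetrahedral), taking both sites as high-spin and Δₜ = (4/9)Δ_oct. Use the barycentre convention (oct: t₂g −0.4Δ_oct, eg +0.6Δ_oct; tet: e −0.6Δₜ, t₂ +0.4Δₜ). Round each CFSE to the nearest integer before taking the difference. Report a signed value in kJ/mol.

-135

Cr is in group 6, so Cr³⁺ is d³ (6 − 3 = 3).
Octahedral (high-spin): t₂g³ eg⁰, CFSE = 3(−0.4) + 0(+0.6) = -1.2Δ_oct = -1.2 × 160 = -192 kJ/mol.
Tetrahedral: e² t₂¹, CFSE = 2(−0.6) + 1(+0.4) = -0.8Δₜ = -0.8 × (4/9) × 160 = -57 kJ/mol.
OSPE = -192 − (-57) = -135 kJ/mol.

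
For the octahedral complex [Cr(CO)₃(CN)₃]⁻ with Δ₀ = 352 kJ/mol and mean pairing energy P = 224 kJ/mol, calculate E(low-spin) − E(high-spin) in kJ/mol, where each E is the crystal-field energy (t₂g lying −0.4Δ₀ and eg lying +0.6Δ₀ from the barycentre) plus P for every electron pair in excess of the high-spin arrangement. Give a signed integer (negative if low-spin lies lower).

Ligand charges: 3×(+0) from CO and 3×(-1) from CN⁻ sum to -3; with overall charge -1, Cr is +2.
Cr is in group 6, so Cr²⁺ is d⁴ (6 − 2 = 4).
High-spin d⁴ fills as t₂g³ eg¹ with CFSE 3(−0.4) + 1(+0.6) = -0.6Δ₀ = -211 kJ/mol.
For low-spin the configuration is t₂g⁴ eg⁰: orbital energy -1.6 × 352 = -563 kJ/mol, and 1 additional pair relative to high-spin adds 224 kJ/mol, giving -339 kJ/mol.
The difference is -339 − (-211) = -128 kJ/mol, so low-spin lies lower.

-128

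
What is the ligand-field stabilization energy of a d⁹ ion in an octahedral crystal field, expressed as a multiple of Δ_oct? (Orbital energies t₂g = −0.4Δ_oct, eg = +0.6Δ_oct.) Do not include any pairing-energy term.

Configuration: t₂g⁶ eg³.
CFSE = 6(-0.4Δ_oct) + 3(0.6Δ_oct) = -2.4Δ_oct + 1.8Δ_oct = -0.6Δ_oct.

-0.6 Δ_oct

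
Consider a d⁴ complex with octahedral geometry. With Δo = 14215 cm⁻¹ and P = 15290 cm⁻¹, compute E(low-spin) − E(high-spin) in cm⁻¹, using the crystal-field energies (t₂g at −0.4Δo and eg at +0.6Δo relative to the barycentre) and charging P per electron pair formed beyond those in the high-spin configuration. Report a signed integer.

High-spin: t₂g³ eg¹, CFSE = -0.6Δo = -8529 cm⁻¹.
For low-spin the configuration is t₂g⁴ eg⁰: orbital energy -1.6 × 14215 = -22744 cm⁻¹, and 1 additional pair relative to high-spin adds 15290 cm⁻¹, giving -7454 cm⁻¹.
Thus E(LS) − E(HS) = 1075 cm⁻¹.

1075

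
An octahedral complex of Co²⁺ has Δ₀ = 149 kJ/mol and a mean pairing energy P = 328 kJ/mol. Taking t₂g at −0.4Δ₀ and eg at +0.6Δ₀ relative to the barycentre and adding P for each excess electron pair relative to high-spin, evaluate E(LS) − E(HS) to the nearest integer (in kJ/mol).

179

Co sits in group 9; removing 2 electrons leaves Co²⁺ with 9 − 2 = 7 d electrons.
In the high-spin limit (t₂g⁵ eg²) the orbital term is -0.8Δ₀ = -119 kJ/mol, with no excess pairing.
Low-spin: t₂g⁶ eg¹, orbital CFSE = -1.8Δ₀ = -268 kJ/mol; plus 1 excess pair × P = +328 kJ/mol; total 60 kJ/mol.
The difference is 60 − (-119) = 179 kJ/mol, so high-spin lies lower.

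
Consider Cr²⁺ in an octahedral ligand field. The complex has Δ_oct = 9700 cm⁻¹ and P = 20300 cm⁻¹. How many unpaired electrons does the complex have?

Cr sits in group 6; removing 2 electrons leaves Cr²⁺ with 6 − 2 = 4 d electrons.
Δ_oct < P, so pairing is avoided: the ground state is high-spin.
Filling d⁴ accordingly: t2g^3 e_g^1.
Unpaired electrons: 4.

4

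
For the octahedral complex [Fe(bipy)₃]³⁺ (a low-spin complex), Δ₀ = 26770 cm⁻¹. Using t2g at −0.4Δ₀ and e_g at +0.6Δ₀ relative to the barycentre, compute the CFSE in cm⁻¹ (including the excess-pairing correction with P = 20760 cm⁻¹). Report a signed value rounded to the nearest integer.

bipy is neutral, so the +3 overall charge sits on Fe: oxidation state +3.
Fe sits in group 8; removing 3 electrons leaves Fe³⁺ with 8 − 3 = 5 d electrons.
The d⁵ electrons fill as t2g^5 e_g^0.
CFSE(orbital) = 5×(-0.4Δ₀) + 0×(0.6Δ₀) = -2.0Δ₀; with Δ₀ = 26770 cm⁻¹ that is -53540 cm⁻¹.
Pairing penalty: 2 pairs vs 0 in the high-spin reference → 2 extra × P = 41520 cm⁻¹.
Net CFSE = -53540 + 41520 = -12020 cm⁻¹.

-12020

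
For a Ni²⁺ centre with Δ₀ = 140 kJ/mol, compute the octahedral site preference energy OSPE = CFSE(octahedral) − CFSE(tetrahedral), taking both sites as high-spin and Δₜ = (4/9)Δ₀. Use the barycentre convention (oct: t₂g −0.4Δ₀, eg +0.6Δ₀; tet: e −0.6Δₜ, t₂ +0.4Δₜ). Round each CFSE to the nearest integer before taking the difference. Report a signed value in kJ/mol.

Ni sits in group 10; removing 2 electrons leaves Ni²⁺ with 10 − 2 = 8 d electrons.
Octahedral high-spin t₂g⁶ eg²: CFSE = -1.2 × 140 = -168 kJ/mol.
In a tetrahedral site the filling is e⁴ t₂⁴: CFSE(tet) = -0.8Δₜ = -0.8 × (4/9)(140) = -50 kJ/mol.
OSPE = CFSE(oct) − CFSE(tet) = -168 − (-50) = -118 kJ/mol.

-118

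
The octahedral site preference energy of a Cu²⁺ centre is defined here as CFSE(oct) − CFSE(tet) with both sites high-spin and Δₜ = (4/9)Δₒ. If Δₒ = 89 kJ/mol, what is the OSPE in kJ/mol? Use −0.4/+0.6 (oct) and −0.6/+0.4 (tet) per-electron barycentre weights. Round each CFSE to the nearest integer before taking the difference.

Cu²⁺: group 11, so d-count = 11 − 2 = 9.
Octahedral high-spin t₂g⁶ eg³: CFSE = -0.6 × 89 = -53 kJ/mol.
In a tetrahedral site the filling is e⁴ t₂⁵: CFSE(tet) = -0.4Δₜ = -0.4 × (4/9)(89) = -16 kJ/mol.
OSPE = -53 − (-16) = -37 kJ/mol.

-37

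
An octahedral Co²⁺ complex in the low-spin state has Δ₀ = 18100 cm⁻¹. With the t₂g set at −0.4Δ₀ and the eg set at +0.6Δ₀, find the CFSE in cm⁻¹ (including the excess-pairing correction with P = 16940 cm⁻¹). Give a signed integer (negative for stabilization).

Co²⁺: group 9, so d-count = 9 − 2 = 7.
The d⁷ electrons fill as t₂g⁶ eg¹.
CFSE(orbital) = 6×(-0.4Δ₀) + 1×(0.6Δ₀) = -1.8Δ₀; with Δ₀ = 18100 cm⁻¹ that is -32580 cm⁻¹.
Relative to high-spin t₂g⁵ eg² (2 paired), the low-spin configuration has 1 additional pair, contributing +1 × 16940 = +16940 cm⁻¹.
Net CFSE = -32580 + 16940 = -15640 cm⁻¹.

-15640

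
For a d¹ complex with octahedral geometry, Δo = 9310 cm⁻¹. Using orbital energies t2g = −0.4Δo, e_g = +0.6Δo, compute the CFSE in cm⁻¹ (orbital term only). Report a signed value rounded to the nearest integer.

-3724

Configuration: t2g^1 e_g^0.
The orbital stabilization is -0.4Δo = -0.4 × 9310 = -3724 cm⁻¹.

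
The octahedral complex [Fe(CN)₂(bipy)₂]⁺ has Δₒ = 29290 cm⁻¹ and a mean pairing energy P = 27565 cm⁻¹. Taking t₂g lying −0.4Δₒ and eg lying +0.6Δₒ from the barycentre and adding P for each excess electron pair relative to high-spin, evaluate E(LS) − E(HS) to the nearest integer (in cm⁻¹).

-3450

Ligand charges: 2×(-1) from CN⁻ and 2×(+0) from bipy sum to -2; with overall charge +1, Fe is +3.
Fe sits in group 8; removing 3 electrons leaves Fe³⁺ with 8 − 3 = 5 d electrons.
High-spin: t₂g³ eg², CFSE = 0.0Δₒ = 0 cm⁻¹.
For low-spin the configuration is t₂g⁵ eg⁰: orbital energy -2.0 × 29290 = -58580 cm⁻¹, and 2 additional pairs relative to high-spin add 55130 cm⁻¹, giving -3450 cm⁻¹.
Thus E(LS) − E(HS) = -3450 cm⁻¹.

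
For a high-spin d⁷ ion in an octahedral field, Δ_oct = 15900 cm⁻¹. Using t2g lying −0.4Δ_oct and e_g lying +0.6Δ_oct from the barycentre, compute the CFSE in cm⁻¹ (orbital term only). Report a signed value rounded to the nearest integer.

-12720

The d⁷ electrons fill as t2g^5 e_g^2.
CFSE(orbital) = 5×(-0.4Δ_oct) + 2×(0.6Δ_oct) = -0.8Δ_oct; with Δ_oct = 15900 cm⁻¹ that is -12720 cm⁻¹.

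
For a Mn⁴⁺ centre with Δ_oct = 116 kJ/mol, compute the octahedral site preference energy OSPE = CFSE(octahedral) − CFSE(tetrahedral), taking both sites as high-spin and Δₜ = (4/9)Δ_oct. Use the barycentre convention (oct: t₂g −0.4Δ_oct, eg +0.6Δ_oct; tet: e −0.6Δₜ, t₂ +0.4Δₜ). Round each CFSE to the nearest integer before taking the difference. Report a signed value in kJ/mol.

-98

Mn sits in group 7; removing 4 electrons leaves Mn⁴⁺ with 7 − 4 = 3 d electrons.
In an octahedral site d³ (HS) is t₂g³ eg⁰, giving CFSE(oct) = -1.2Δ_oct = -139 kJ/mol.
Tetrahedral: e² t₂¹, CFSE = 2(−0.6) + 1(+0.4) = -0.8Δₜ = -0.8 × (4/9) × 116 = -41 kJ/mol.
OSPE = CFSE(oct) − CFSE(tet) = -139 − (-41) = -98 kJ/mol.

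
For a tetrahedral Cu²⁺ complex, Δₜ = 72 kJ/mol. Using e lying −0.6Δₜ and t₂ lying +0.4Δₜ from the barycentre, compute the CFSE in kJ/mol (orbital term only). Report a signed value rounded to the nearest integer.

-29

Cu sits in group 11; removing 2 electrons leaves Cu²⁺ with 11 − 2 = 9 d electrons.
Tetrahedral splitting is small, so the complex is high-spin.
Configuration: e⁴ t₂⁵.
CFSE(orbital) = 4×(-0.6Δₜ) + 5×(0.4Δₜ) = -0.4Δₜ; with Δₜ = 72 kJ/mol that is -29 kJ/mol.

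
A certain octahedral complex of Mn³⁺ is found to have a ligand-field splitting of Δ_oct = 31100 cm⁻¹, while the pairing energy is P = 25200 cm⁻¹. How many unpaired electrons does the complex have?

Group 7 minus oxidation state +3 gives a d⁴ configuration for Mn³⁺.
Here Δ_oct > P (31100 > 25200), so the low-spin state is favoured.
That gives t₂g⁴ eg⁰.
Unpaired electrons: 2.

2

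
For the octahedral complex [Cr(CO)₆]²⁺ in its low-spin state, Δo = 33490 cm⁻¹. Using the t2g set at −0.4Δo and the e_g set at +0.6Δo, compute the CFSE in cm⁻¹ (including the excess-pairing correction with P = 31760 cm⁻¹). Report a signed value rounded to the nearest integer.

-21824

CO is neutral, so the +2 overall charge sits on Cr: oxidation state +2.
Cr is in group 6, so Cr²⁺ is d⁴ (6 − 2 = 4).
Electron filling gives t2g^4 e_g^0.
The orbital stabilization is -1.6Δo = -1.6 × 33490 = -53584 cm⁻¹.
High-spin d⁴ would be t2g^3 e_g^1 with 0 pairs; low-spin has 1, so 1 excess pair costs +1P = +31760 cm⁻¹.
Overall CFSE = -53584 + 31760 = -21824 cm⁻¹.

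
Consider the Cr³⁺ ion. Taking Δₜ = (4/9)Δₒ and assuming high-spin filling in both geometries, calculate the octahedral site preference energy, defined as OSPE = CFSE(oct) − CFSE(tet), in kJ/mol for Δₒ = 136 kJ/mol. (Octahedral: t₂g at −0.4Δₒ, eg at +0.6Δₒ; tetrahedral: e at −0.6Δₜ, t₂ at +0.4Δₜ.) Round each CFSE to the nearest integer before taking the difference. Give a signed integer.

Cr is in group 6, so Cr³⁺ is d³ (6 − 3 = 3).
Octahedral high-spin t₂g³ eg⁰: CFSE = -1.2 × 136 = -163 kJ/mol.
Tetrahedral: e² t₂¹, CFSE = 2(−0.6) + 1(+0.4) = -0.8Δₜ = -0.8 × (4/9) × 136 = -48 kJ/mol.
OSPE = CFSE(oct) − CFSE(tet) = -163 − (-48) = -115 kJ/mol.

-115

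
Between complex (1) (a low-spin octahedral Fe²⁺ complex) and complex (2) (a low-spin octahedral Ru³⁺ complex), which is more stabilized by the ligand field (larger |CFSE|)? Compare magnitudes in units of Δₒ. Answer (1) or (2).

(1): Fe²⁺: group 8, so d-count = 8 − 2 = 6; t2g^6 e_g^0, CFSE = -2.4Δₒ.
(2): Ru³⁺: group 8, so d-count = 8 − 3 = 5; t2g^5 e_g^0, CFSE = -2.0Δₒ.
So (1) has the larger |CFSE|.

(1)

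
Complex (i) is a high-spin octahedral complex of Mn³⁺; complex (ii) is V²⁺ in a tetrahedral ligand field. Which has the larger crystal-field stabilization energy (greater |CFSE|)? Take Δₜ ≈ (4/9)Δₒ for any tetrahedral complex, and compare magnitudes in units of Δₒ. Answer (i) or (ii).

(i)

(i): Mn sits in group 7; removing 3 electrons leaves Mn³⁺ with 7 − 3 = 4 d electrons; t₂g³ eg¹, CFSE = -0.6Δₒ.
(ii): Group 5 minus oxidation state +2 gives a d³ configuration for V²⁺; Tetrahedral splitting is small, so the complex is high-spin; e^2 t2^1, CFSE = -0.8Δₜ ≈ -0.36Δₒ.
So (i) has the larger |CFSE|.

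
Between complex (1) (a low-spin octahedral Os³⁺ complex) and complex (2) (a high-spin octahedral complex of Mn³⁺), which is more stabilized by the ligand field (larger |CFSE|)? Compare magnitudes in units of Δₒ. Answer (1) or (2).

(1)

(1): Group 8 minus oxidation state +3 gives a d⁵ configuration for Os³⁺; t₂g⁵ eg⁰, CFSE = -2.0Δₒ.
(2): Mn is in group 7, so Mn³⁺ is d⁴ (7 − 3 = 4); t₂g³ eg¹, CFSE = -0.6Δₒ.
So (1) has the larger |CFSE|.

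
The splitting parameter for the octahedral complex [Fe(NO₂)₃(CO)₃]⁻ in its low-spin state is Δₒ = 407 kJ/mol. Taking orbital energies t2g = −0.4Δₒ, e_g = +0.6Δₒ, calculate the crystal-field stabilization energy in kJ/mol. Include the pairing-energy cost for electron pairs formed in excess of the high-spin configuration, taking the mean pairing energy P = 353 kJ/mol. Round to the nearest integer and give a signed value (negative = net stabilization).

-271

Ligand charges: 3×(-1) from NO₂⁻ and 3×(+0) from CO sum to -3; with overall charge -1, Fe is +2.
Fe is in group 8, so Fe²⁺ is d⁶ (8 − 2 = 6).
The d⁶ electrons fill as t2g^6 e_g^0.
The orbital stabilization is -2.4Δₒ = -2.4 × 407 = -977 kJ/mol.
High-spin d⁶ would be t2g^4 e_g^2 with 1 pair; low-spin has 3, so 2 excess pairs cost +2P = +706 kJ/mol.
Net CFSE = -977 + 706 = -271 kJ/mol.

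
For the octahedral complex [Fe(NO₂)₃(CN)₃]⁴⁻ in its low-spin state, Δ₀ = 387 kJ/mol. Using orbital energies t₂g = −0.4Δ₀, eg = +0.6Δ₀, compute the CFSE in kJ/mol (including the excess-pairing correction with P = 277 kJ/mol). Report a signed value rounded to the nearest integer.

-375

Ligand charges: 3×(-1) from NO₂⁻ and 3×(-1) from CN⁻ sum to -6; with overall charge -4, Fe is +2.
Fe is in group 8, so Fe²⁺ is d⁶ (8 − 2 = 6).
The d⁶ electrons fill as t₂g⁶ eg⁰.
The orbital stabilization is -2.4Δ₀ = -2.4 × 387 = -929 kJ/mol.
Pairing penalty: 3 pairs vs 1 in the high-spin reference → 2 extra × P = 554 kJ/mol.
Overall CFSE = -929 + 554 = -375 kJ/mol.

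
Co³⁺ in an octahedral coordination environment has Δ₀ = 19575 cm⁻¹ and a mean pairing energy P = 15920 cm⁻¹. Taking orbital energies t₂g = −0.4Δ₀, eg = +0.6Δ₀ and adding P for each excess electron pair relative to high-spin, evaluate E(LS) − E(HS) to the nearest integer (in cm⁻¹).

-7310

Co³⁺: group 9, so d-count = 9 − 3 = 6.
High-spin d⁶ fills as t₂g⁴ eg² with CFSE 4(−0.4) + 2(+0.6) = -0.4Δ₀ = -7830 cm⁻¹.
Low-spin t₂g⁶ eg⁰ gives -2.4Δ₀ = -46980 cm⁻¹, but forming 2 extra pairs costs 2P = 31840 cm⁻¹, so E(LS) = -46980 + 31840 = -15140 cm⁻¹.
E(LS) − E(HS) = -15140 − (-7830) = -7310 cm⁻¹.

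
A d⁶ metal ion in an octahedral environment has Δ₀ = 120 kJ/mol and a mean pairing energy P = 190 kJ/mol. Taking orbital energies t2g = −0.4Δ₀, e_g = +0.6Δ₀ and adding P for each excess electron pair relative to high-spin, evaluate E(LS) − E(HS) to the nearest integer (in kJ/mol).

High-spin: t2g^4 e_g^2, CFSE = -0.4Δ₀ = -48 kJ/mol.
Low-spin: t2g^6 e_g^0, orbital CFSE = -2.4Δ₀ = -288 kJ/mol; plus 2 excess pairs × P = +380 kJ/mol; total 92 kJ/mol.
E(LS) − E(HS) = 92 − (-48) = 140 kJ/mol.

140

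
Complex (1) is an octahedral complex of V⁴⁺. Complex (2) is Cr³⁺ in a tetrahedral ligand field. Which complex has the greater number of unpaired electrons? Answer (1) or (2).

(1): V⁴⁺: group 5, so d-count = 5 − 4 = 1; For octahedral d¹ the high- and low-spin configurations coincide; t2g^1 e_g^0 → 1 unpaired.
(2): Cr³⁺: group 6, so d-count = 6 − 3 = 3; Tetrahedral splitting is small, so the complex is high-spin; e² t₂¹ → 3 unpaired.
So (2) has more unpaired electrons.

(2)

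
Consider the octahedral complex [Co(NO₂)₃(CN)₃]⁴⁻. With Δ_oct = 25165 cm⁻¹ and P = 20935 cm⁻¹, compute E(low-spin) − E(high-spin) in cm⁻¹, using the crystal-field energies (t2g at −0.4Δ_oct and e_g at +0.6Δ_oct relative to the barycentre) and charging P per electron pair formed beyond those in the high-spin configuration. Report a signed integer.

Ligand charges: 3×(-1) from NO₂⁻ and 3×(-1) from CN⁻ sum to -6; with overall charge -4, Co is +2.
Co²⁺: group 9, so d-count = 9 − 2 = 7.
In the high-spin limit (t2g^5 e_g^2) the orbital term is -0.8Δ_oct = -20132 cm⁻¹, with no excess pairing.
Low-spin t2g^6 e_g^1 gives -1.8Δ_oct = -45297 cm⁻¹, but forming 1 extra pair costs 1P = 20935 cm⁻¹, so E(LS) = -45297 + 20935 = -24362 cm⁻¹.
Thus E(LS) − E(HS) = -4230 cm⁻¹.

-4230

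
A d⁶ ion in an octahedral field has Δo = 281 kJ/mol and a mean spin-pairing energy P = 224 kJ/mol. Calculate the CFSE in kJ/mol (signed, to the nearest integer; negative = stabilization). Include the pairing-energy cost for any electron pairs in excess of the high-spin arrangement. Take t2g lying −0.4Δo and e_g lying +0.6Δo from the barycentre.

Here Δo > P (281 > 224), so the low-spin state is favoured.
Filling d⁶ accordingly: t2g^6 e_g^0.
Orbital CFSE = -2.4Δo = -2.4 × 281 = -674 kJ/mol.
Excess pairs vs high-spin: 3 − 1 = 2; pairing cost = +448 kJ/mol.
Net CFSE = -674 + 448 = -226 kJ/mol.

-226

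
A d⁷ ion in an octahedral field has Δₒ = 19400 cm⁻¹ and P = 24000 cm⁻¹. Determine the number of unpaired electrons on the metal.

Δₒ < P, so pairing is avoided: the ground state is high-spin.
Configuration: t2g^5 e_g^2.
Unpaired electrons: 3.

3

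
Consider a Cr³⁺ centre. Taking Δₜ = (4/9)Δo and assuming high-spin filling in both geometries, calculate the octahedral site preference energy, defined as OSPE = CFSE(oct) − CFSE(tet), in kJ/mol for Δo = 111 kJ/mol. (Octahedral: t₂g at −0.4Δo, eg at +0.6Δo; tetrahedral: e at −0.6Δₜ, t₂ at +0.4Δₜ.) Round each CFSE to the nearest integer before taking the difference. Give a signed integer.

-94

Cr is in group 6, so Cr³⁺ is d³ (6 − 3 = 3).
Octahedral high-spin t₂g³ eg⁰: CFSE = -1.2 × 111 = -133 kJ/mol.
In a tetrahedral site the filling is e² t₂¹: CFSE(tet) = -0.8Δₜ = -0.8 × (4/9)(111) = -39 kJ/mol.
OSPE = CFSE(oct) − CFSE(tet) = -133 − (-39) = -94 kJ/mol.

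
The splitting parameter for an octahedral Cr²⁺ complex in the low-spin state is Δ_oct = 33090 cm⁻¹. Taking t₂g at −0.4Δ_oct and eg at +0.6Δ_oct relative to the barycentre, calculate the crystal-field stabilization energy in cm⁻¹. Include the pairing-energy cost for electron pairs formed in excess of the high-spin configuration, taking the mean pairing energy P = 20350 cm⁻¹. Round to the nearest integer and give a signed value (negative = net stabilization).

Cr sits in group 6; removing 2 electrons leaves Cr²⁺ with 6 − 2 = 4 d electrons.
Configuration: t₂g⁴ eg⁰.
The orbital stabilization is -1.6Δ_oct = -1.6 × 33090 = -52944 cm⁻¹.
Relative to high-spin t₂g³ eg¹ (0 paired), the low-spin configuration has 1 additional pair, contributing +1 × 20350 = +20350 cm⁻¹.
Combining: -52944 + 20350 = -32594 cm⁻¹.

-32594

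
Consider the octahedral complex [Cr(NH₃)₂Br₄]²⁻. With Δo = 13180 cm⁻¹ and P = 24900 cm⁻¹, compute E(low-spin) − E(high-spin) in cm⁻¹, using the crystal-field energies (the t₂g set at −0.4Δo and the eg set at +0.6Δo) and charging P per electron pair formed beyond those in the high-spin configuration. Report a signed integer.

11720

Ligand charges: 2×(+0) from NH₃ and 4×(-1) from Br⁻ sum to -4; with overall charge -2, Cr is +2.
Cr²⁺: group 6, so d-count = 6 − 2 = 4.
High-spin: t₂g³ eg¹, CFSE = -0.6Δo = -7908 cm⁻¹.
Low-spin t₂g⁴ eg⁰ gives -1.6Δo = -21088 cm⁻¹, but forming 1 extra pair costs 1P = 24900 cm⁻¹, so E(LS) = -21088 + 24900 = 3812 cm⁻¹.
Thus E(LS) − E(HS) = 11720 cm⁻¹.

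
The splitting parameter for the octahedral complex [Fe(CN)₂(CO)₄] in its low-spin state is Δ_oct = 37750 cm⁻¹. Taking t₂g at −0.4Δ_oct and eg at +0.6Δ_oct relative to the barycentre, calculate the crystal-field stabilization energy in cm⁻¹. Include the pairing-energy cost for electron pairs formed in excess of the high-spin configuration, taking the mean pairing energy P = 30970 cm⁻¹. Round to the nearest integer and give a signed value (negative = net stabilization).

-28660

Ligand charges: 2×(-1) from CN⁻ and 4×(+0) from CO sum to -2; with overall charge +0, Fe is +2.
Group 8 minus oxidation state +2 gives a d⁶ configuration for Fe²⁺.
Configuration: t₂g⁶ eg⁰.
The orbital stabilization is -2.4Δ_oct = -2.4 × 37750 = -90600 cm⁻¹.
High-spin d⁶ would be t₂g⁴ eg² with 1 pair; low-spin has 3, so 2 excess pairs cost +2P = +61940 cm⁻¹.
Overall CFSE = -90600 + 61940 = -28660 cm⁻¹.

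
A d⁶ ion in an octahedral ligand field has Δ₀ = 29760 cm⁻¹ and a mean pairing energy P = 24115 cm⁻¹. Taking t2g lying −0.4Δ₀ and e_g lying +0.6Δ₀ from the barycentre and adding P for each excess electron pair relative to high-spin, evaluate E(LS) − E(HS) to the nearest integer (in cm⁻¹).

In the high-spin limit (t2g^4 e_g^2) the orbital term is -0.4Δ₀ = -11904 cm⁻¹, with no excess pairing.
For low-spin the configuration is t2g^6 e_g^0: orbital energy -2.4 × 29760 = -71424 cm⁻¹, and 2 additional pairs relative to high-spin add 48230 cm⁻¹, giving -23194 cm⁻¹.
E(LS) − E(HS) = -23194 − (-11904) = -11290 cm⁻¹.

-11290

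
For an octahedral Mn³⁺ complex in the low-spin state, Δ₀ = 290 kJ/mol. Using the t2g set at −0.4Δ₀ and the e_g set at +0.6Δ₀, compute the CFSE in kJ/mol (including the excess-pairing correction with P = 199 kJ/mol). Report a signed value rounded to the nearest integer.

Mn is in group 7, so Mn³⁺ is d⁴ (7 − 3 = 4).
Configuration: t2g^4 e_g^0.
CFSE(orbital) = 4×(-0.4Δ₀) + 0×(0.6Δ₀) = -1.6Δ₀; with Δ₀ = 290 kJ/mol that is -464 kJ/mol.
Relative to high-spin t2g^3 e_g^1 (0 paired), the low-spin configuration has 1 additional pair, contributing +1 × 199 = +199 kJ/mol.
Combining: -464 + 199 = -265 kJ/mol.

-265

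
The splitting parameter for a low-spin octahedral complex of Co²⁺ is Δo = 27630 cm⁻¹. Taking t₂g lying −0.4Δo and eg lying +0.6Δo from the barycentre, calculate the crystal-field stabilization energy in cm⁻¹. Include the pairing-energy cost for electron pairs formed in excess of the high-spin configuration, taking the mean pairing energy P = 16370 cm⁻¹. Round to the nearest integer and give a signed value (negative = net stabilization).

-33364

Group 9 minus oxidation state +2 gives a d⁷ configuration for Co²⁺.
Electron filling gives t₂g⁶ eg¹.
CFSE(orbital) = 6×(-0.4Δo) + 1×(0.6Δo) = -1.8Δo; with Δo = 27630 cm⁻¹ that is -49734 cm⁻¹.
High-spin d⁷ would be t₂g⁵ eg² with 2 pairs; low-spin has 3, so 1 excess pair costs +1P = +16370 cm⁻¹.
Overall CFSE = -49734 + 16370 = -33364 cm⁻¹.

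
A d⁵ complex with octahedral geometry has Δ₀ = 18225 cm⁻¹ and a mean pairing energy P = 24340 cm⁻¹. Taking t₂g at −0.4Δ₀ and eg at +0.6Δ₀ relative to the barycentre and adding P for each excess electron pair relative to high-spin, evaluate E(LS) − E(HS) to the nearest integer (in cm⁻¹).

High-spin: t₂g³ eg², CFSE = 0.0Δ₀ = 0 cm⁻¹.
Low-spin t₂g⁵ eg⁰ gives -2.0Δ₀ = -36450 cm⁻¹, but forming 2 extra pairs costs 2P = 48680 cm⁻¹, so E(LS) = -36450 + 48680 = 12230 cm⁻¹.
The difference is 12230 − (0) = 12230 cm⁻¹, so high-spin lies lower.

12230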